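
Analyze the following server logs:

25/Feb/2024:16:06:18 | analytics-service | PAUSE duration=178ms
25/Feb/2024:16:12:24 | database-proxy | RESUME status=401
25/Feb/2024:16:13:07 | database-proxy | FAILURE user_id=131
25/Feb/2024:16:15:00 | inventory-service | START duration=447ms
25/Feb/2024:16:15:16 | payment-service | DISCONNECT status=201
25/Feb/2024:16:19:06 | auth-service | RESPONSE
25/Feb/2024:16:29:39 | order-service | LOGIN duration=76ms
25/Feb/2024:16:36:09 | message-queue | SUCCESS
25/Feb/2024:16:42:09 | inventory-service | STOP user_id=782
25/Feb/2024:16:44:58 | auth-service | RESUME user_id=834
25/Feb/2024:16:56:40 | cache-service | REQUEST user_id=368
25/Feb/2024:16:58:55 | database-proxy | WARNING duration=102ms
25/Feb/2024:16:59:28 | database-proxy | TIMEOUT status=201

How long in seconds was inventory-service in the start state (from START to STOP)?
1629

To calculate state duration:

1. Find START event for inventory-service: 25/Feb/2024:16:15:00
2. Find STOP event for inventory-service: 25/Feb/2024:16:42:09
3. Calculate duration: 25/Feb/2024:16:42:09 - 25/Feb/2024:16:15:00 = 1629 seconds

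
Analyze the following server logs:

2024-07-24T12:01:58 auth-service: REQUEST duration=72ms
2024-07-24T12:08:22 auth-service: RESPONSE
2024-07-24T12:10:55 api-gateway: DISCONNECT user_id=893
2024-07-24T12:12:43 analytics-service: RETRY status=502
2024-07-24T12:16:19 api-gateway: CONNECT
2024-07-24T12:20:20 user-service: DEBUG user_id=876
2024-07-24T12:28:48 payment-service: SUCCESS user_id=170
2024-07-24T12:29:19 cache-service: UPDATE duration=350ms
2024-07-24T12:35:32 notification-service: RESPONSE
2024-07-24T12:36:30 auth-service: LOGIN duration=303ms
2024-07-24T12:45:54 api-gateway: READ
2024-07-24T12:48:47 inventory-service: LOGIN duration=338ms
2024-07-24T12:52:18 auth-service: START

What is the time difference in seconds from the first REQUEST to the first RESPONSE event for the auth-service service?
384

To find the time between events:

1. Locate the first REQUEST event for auth-service: 2024-07-24T12:01:58
2. Locate the first RESPONSE event for auth-service: 2024-07-24T12:08:22
3. Calculate the difference: 2024-07-24T12:08:22 - 2024-07-24T12:01:58 = 384 seconds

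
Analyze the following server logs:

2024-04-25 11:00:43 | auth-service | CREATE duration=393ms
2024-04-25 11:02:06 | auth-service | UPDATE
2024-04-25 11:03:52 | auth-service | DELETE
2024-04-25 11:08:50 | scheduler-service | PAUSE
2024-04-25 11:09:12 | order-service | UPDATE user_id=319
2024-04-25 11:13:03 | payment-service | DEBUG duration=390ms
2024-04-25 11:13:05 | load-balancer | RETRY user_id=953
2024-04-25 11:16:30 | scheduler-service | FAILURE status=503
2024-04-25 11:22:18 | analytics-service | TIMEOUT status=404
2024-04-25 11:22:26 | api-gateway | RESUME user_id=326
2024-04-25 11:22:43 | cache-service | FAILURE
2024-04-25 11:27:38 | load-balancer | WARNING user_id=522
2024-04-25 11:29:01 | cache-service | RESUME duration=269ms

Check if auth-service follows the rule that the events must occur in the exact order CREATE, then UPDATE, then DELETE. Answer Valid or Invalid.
Valid

To validate ordering:

1. Required order: CREATE → UPDATE → DELETE
2. Rule: the events must occur in the exact order CREATE, then UPDATE, then DELETE
3. Check actual order of events for auth-service
4. Result: Valid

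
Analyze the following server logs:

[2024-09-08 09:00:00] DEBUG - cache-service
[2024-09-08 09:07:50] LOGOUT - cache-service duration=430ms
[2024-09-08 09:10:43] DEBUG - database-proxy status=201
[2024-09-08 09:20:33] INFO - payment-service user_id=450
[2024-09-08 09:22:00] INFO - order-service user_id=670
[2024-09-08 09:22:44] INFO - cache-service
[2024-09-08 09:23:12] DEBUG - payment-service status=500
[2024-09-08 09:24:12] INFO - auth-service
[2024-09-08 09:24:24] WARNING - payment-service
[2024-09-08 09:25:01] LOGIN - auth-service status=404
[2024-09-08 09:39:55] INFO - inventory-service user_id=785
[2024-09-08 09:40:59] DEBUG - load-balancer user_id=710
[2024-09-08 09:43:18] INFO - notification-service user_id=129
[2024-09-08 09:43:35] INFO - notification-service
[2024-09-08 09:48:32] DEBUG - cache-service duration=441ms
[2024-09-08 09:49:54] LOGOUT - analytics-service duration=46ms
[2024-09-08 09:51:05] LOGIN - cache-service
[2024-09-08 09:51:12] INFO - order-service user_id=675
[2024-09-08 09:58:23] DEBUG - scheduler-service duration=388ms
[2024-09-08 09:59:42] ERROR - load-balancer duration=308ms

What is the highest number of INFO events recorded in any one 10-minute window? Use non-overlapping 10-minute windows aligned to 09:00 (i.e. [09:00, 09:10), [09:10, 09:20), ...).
4

To find the burst window:

1. Divide the log period into non-overlapping 10-minute windows starting at 09:00
2. Count INFO events in each window
3. Find the window with maximum count
4. Maximum events in a window: 4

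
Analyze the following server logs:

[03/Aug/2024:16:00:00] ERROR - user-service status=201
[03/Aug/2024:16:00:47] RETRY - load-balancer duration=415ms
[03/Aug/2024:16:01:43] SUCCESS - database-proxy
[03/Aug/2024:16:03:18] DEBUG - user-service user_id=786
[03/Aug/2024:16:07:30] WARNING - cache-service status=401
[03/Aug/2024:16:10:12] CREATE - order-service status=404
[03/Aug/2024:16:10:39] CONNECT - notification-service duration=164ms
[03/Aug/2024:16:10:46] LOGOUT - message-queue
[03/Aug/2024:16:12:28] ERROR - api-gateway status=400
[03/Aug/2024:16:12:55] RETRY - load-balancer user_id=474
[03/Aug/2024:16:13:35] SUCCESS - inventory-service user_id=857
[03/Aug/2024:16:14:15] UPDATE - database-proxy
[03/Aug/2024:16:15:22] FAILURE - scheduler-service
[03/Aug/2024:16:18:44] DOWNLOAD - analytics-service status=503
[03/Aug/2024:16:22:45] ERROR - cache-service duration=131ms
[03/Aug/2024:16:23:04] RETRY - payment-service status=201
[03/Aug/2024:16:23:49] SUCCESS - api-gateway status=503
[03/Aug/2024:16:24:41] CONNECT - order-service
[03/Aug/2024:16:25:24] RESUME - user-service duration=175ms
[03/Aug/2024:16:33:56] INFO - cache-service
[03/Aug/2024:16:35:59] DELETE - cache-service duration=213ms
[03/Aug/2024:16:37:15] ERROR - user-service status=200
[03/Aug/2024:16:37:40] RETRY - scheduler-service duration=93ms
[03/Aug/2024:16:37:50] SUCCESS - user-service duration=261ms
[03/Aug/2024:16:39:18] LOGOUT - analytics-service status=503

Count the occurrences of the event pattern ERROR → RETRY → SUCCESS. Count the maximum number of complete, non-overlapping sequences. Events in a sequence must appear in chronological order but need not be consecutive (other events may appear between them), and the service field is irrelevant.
4

To count sequences:

1. Look for pattern: ERROR → RETRY → SUCCESS
2. Greedily scan the log in chronological order, matching each sequence element in turn (ignoring service)
3. Each time the full pattern completes, increment the count and restart matching from the next event
4. Complete non-overlapping sequences found: 4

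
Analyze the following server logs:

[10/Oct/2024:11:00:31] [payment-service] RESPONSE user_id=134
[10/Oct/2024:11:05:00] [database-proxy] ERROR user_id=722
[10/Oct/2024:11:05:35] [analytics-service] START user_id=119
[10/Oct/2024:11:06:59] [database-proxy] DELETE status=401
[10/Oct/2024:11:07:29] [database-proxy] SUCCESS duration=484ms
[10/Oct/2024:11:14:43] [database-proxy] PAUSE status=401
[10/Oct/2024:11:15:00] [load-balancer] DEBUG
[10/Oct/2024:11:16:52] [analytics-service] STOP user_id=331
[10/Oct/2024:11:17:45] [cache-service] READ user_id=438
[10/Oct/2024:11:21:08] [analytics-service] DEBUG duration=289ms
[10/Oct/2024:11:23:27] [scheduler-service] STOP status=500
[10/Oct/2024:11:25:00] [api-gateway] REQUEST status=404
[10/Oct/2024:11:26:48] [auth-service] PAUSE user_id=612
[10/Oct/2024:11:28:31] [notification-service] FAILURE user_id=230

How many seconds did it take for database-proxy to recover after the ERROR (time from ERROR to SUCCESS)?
149

To calculate recovery time:

1. Find ERROR event for database-proxy: 10/Oct/2024:11:05:00
2. Find next SUCCESS event for database-proxy: 10/Oct/2024:11:07:29
3. Recovery time: 10/Oct/2024:11:07:29 - 10/Oct/2024:11:05:00 = 149 seconds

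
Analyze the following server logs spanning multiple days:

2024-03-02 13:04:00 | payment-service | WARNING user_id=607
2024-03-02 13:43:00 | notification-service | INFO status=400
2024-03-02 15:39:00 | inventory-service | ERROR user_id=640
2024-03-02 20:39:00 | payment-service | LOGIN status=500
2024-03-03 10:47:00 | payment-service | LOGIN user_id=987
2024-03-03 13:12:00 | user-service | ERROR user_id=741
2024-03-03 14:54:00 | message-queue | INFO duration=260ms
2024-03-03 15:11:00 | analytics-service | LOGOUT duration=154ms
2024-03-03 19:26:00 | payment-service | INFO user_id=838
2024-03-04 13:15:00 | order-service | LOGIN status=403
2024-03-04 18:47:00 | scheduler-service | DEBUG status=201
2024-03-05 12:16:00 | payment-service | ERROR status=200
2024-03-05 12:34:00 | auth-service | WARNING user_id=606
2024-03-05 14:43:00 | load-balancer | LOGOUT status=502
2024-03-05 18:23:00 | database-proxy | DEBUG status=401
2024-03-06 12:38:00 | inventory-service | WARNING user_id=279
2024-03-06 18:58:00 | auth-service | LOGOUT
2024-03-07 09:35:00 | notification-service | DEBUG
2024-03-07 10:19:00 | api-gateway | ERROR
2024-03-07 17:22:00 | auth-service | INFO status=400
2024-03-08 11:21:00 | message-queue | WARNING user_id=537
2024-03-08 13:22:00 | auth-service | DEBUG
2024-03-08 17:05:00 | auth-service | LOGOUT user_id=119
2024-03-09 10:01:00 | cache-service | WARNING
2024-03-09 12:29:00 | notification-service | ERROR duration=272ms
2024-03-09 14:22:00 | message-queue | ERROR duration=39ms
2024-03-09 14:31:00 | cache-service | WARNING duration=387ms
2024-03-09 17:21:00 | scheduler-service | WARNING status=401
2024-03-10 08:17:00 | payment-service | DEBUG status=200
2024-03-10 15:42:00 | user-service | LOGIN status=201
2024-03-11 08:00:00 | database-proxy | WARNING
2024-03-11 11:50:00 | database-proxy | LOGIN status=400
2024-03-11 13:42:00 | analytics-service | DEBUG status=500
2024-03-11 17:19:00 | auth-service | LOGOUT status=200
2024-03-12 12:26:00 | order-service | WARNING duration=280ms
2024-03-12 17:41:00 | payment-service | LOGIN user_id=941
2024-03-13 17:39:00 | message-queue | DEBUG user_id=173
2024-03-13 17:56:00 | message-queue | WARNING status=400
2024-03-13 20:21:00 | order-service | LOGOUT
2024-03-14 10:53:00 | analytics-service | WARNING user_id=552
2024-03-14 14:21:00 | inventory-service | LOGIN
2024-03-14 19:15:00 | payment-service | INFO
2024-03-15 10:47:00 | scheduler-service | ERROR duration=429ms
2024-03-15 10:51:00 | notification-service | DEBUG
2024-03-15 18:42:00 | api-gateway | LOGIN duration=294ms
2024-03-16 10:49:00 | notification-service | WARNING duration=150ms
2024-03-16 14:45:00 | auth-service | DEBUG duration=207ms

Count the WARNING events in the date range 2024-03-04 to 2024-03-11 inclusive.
7

To filter by date range:

1. Date range: 2024-03-04 through 2024-03-11, both dates inclusive
2. Filter for WARNING events whose date falls in this range
3. Count matching events: 7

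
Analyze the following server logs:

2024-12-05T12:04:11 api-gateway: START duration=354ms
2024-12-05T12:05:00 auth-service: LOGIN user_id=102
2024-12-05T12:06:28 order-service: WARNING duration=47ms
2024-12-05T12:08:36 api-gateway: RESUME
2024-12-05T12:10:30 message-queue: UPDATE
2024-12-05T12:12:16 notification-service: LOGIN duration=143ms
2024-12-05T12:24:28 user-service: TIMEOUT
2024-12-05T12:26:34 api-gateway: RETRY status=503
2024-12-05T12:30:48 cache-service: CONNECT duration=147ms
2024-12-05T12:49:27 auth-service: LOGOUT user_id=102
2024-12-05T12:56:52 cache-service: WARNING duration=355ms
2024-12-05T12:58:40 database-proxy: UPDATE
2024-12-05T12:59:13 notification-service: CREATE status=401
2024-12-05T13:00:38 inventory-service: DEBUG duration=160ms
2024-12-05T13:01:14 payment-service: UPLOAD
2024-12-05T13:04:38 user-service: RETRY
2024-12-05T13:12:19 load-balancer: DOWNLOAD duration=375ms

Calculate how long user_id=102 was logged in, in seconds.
2667

To calculate session duration:

1. Find LOGIN event for user_id=102: 2024-12-05T12:05:00
2. Find LOGOUT event for user_id=102: 2024-12-05T12:49:27
3. Session duration: 2024-12-05T12:49:27 - 2024-12-05T12:05:00 = 2667 seconds (44 minutes)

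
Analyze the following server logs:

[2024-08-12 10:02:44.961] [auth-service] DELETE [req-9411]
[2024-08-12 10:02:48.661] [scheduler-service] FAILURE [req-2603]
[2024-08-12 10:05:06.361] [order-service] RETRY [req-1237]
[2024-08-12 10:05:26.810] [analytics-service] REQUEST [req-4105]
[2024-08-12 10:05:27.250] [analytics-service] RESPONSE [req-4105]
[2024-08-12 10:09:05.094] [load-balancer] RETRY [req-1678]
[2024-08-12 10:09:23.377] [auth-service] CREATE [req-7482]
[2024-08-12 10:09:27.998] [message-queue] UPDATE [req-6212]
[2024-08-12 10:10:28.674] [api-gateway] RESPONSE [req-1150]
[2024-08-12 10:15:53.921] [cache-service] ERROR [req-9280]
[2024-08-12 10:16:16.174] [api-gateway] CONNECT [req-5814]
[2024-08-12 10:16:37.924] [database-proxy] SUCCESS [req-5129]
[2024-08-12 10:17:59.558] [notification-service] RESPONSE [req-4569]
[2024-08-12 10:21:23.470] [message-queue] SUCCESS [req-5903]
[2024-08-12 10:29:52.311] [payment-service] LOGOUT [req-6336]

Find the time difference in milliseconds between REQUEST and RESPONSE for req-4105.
440

To calculate latency:

1. Find REQUEST with id req-4105: 2024-08-12 10:05:26.810
2. Find RESPONSE with id req-4105: 2024-08-12 10:05:27.250
3. Latency: 2024-08-12 10:05:27.250 - 2024-08-12 10:05:26.810 = 440ms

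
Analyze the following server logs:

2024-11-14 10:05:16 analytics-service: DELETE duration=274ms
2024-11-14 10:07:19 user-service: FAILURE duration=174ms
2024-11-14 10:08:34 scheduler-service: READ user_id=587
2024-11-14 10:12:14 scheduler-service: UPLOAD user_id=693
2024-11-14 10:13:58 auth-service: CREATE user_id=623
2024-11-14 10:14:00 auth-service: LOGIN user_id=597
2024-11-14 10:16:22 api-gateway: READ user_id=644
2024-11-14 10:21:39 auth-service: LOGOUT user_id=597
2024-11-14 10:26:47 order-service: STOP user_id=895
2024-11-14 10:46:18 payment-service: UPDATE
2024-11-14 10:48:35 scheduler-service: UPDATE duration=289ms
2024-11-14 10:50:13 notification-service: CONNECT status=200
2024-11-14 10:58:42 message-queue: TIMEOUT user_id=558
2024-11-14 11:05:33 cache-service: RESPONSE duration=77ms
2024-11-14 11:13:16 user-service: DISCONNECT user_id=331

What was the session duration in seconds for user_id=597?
459

To calculate session duration:

1. Find LOGIN event for user_id=597: 2024-11-14 10:14:00
2. Find LOGOUT event for user_id=597: 2024-11-14 10:21:39
3. Session duration: 2024-11-14 10:21:39 - 2024-11-14 10:14:00 = 459 seconds (7 minutes)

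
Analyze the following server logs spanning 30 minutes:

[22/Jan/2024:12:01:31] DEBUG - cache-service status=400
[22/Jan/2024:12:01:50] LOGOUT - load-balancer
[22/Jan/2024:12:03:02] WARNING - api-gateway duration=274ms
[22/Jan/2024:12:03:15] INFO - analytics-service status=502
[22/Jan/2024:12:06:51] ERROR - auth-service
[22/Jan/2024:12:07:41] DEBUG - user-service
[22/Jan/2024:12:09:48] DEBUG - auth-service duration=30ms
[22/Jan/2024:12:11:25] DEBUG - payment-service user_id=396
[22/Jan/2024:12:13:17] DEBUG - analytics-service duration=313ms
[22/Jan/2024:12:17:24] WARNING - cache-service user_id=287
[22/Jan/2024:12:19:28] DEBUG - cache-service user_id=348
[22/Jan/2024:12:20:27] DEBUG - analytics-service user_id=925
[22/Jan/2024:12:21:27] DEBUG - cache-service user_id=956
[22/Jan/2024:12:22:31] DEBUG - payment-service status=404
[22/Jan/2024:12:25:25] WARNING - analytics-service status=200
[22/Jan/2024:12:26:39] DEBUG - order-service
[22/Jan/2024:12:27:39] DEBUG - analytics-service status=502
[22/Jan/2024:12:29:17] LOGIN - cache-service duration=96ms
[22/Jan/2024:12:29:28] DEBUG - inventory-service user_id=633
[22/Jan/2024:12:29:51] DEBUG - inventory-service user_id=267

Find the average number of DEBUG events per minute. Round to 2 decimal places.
0.43

To calculate the rate:

1. Count total DEBUG events: 13
2. Total time period: 30 minutes
3. Rate = 13 / 30 = 0.43 events per minute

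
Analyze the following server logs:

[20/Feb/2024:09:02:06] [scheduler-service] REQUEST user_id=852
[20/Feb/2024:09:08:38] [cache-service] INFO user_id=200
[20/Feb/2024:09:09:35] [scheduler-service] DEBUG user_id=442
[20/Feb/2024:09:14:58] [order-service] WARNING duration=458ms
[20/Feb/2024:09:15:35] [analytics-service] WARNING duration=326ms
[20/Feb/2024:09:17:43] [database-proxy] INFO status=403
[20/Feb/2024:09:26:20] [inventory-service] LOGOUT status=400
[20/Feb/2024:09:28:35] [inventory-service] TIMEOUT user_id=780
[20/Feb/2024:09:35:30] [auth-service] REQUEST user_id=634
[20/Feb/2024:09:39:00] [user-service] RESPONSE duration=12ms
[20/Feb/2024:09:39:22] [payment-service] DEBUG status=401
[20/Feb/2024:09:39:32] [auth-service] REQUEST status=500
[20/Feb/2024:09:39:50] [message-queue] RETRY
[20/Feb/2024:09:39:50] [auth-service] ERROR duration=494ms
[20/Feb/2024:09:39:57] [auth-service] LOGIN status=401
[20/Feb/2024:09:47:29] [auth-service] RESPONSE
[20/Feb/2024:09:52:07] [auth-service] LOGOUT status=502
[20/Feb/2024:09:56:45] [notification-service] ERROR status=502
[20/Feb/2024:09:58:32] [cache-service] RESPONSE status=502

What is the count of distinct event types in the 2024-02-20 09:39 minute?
6

To count unique event types:

1. Filter events in the minute starting at 2024-02-20 09:39
2. Extract event types from matching entries
3. Count unique types: 6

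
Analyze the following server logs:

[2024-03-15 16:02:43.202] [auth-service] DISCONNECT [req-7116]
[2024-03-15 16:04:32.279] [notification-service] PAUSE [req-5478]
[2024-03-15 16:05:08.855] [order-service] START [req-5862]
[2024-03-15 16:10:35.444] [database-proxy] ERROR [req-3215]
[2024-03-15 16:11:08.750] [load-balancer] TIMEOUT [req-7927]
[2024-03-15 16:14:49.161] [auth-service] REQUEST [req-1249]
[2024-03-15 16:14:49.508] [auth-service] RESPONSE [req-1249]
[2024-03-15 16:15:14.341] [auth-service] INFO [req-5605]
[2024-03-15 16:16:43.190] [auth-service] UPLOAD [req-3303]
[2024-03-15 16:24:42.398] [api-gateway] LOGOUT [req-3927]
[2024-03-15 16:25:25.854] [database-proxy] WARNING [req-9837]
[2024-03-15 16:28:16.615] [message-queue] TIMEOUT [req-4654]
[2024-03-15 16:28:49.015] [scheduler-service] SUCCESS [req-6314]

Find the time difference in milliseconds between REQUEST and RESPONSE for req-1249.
347

To calculate latency:

1. Find REQUEST with id req-1249: 2024-03-15 16:14:49.161
2. Find RESPONSE with id req-1249: 2024-03-15 16:14:49.508
3. Latency: 2024-03-15 16:14:49.508 - 2024-03-15 16:14:49.161 = 347ms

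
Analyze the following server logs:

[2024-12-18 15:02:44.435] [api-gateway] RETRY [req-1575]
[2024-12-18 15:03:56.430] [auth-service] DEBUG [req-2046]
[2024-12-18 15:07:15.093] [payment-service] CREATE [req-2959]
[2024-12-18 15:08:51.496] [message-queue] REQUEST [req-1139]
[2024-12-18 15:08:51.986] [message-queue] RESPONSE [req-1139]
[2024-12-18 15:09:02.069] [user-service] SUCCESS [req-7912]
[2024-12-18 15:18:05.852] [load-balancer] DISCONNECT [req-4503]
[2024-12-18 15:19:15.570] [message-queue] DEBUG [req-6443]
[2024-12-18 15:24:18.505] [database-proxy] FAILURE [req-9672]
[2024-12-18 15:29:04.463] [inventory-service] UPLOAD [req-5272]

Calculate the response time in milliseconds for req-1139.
490

To calculate latency:

1. Find REQUEST with id req-1139: 2024-12-18 15:08:51.496
2. Find RESPONSE with id req-1139: 2024-12-18 15:08:51.986
3. Latency: 2024-12-18 15:08:51.986 - 2024-12-18 15:08:51.496 = 490ms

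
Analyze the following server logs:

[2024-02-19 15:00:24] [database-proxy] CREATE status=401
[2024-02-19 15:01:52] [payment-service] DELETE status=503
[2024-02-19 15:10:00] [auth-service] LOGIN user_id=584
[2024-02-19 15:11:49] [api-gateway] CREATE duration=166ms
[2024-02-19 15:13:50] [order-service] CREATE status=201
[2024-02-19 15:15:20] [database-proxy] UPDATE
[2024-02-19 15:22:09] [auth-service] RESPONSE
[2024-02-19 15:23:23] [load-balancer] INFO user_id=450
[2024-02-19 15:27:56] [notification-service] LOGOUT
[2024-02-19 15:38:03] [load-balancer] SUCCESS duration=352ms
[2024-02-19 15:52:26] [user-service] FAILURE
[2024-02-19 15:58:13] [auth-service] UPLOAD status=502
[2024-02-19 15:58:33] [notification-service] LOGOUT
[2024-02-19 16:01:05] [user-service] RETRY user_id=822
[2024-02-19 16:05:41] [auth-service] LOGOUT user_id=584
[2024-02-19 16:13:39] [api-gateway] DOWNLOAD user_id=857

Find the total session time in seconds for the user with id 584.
3341

To calculate session duration:

1. Find LOGIN event for user_id=584: 2024-02-19 15:10:00
2. Find LOGOUT event for user_id=584: 2024-02-19 16:05:41
3. Session duration: 2024-02-19 16:05:41 - 2024-02-19 15:10:00 = 3341 seconds (55 minutes)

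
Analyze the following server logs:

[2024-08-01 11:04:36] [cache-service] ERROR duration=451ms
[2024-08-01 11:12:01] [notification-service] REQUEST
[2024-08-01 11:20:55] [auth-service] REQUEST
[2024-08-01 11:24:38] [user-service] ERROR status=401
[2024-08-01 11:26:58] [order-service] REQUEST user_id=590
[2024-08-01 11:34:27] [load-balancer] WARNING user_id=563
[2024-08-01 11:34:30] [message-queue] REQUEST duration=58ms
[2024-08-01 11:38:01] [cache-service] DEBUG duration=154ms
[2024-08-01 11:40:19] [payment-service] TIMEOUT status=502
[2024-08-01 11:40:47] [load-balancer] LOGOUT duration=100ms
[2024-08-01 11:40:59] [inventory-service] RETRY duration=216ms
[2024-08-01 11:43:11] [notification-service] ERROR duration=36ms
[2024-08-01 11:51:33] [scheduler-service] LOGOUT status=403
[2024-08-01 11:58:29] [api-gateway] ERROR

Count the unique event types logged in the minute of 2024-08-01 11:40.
3

To count unique event types:

1. Filter events in the minute starting at 2024-08-01 11:40
2. Extract event types from matching entries
3. Count unique types: 3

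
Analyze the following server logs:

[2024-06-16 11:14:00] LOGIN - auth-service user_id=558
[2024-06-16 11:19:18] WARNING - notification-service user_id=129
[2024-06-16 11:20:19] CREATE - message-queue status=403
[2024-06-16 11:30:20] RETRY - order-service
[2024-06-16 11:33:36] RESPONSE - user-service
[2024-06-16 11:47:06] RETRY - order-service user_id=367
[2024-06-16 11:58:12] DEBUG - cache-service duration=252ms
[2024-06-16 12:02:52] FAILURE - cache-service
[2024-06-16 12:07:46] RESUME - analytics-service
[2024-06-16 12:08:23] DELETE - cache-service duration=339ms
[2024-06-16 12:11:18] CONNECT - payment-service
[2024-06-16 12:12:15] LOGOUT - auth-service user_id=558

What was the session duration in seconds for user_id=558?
3495

To calculate session duration:

1. Find LOGIN event for user_id=558: 2024-06-16 11:14:00
2. Find LOGOUT event for user_id=558: 2024-06-16 12:12:15
3. Session duration: 2024-06-16 12:12:15 - 2024-06-16 11:14:00 = 3495 seconds (58 minutes)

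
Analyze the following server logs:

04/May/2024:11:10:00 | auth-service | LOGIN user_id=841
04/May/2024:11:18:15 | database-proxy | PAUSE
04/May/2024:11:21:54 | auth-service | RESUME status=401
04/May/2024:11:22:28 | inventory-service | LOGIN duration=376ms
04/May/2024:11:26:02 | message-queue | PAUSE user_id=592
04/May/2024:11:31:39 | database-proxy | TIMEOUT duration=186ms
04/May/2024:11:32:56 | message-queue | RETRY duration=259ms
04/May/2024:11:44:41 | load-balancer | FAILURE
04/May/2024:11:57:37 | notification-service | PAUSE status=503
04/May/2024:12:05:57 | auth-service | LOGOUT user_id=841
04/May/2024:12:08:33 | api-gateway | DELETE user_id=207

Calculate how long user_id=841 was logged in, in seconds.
3357

To calculate session duration:

1. Find LOGIN event for user_id=841: 04/May/2024:11:10:00
2. Find LOGOUT event for user_id=841: 04/May/2024:12:05:57
3. Session duration: 04/May/2024:12:05:57 - 04/May/2024:11:10:00 = 3357 seconds (55 minutes)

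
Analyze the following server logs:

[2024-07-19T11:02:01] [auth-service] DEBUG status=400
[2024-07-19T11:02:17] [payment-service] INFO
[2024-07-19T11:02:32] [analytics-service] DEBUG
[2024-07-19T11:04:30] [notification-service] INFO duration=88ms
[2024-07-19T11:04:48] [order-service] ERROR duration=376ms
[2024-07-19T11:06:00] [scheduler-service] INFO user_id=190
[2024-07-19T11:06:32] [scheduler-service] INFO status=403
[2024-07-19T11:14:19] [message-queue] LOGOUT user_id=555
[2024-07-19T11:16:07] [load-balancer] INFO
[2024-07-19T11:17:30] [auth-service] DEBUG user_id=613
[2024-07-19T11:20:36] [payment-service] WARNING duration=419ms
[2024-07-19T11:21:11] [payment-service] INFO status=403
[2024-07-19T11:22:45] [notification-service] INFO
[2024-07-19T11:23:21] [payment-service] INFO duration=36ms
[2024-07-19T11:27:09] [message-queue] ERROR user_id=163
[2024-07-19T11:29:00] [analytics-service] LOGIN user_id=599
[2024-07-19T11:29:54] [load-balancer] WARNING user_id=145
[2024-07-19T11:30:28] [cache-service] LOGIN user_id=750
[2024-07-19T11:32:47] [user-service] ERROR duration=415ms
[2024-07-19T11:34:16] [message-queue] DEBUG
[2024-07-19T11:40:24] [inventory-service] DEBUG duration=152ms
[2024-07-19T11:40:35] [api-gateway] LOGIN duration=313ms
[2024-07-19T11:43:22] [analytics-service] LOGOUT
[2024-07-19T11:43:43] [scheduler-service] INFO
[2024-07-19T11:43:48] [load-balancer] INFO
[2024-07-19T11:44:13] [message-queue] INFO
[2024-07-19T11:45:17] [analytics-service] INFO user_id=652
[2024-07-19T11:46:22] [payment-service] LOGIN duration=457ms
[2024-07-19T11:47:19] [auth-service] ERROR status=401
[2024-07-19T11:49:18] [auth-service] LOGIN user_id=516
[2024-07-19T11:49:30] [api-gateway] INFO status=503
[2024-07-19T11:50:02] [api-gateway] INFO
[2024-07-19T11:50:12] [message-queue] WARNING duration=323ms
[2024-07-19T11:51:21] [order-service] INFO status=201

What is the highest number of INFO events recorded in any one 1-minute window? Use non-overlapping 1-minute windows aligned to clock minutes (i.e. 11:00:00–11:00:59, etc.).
2

To find the burst window:

1. Divide the log period into non-overlapping 1-minute windows starting at 11:00
2. Count INFO events in each window
3. Find the window with maximum count
4. Maximum events in a window: 2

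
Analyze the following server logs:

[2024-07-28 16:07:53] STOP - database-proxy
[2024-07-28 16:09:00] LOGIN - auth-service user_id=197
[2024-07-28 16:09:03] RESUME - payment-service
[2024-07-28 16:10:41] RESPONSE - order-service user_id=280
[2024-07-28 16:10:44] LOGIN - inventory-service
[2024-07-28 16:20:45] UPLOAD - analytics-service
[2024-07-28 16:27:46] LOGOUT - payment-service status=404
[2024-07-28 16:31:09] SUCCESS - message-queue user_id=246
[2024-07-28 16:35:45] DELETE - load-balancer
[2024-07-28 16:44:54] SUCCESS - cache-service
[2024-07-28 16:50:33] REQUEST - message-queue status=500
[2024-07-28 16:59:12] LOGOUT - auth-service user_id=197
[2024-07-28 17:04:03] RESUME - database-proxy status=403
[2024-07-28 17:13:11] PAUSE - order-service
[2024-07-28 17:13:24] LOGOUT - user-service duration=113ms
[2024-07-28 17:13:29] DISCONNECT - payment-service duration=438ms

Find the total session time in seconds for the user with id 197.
3012

To calculate session duration:

1. Find LOGIN event for user_id=197: 2024-07-28 16:09:00
2. Find LOGOUT event for user_id=197: 2024-07-28 16:59:12
3. Session duration: 2024-07-28 16:59:12 - 2024-07-28 16:09:00 = 3012 seconds (50 minutes)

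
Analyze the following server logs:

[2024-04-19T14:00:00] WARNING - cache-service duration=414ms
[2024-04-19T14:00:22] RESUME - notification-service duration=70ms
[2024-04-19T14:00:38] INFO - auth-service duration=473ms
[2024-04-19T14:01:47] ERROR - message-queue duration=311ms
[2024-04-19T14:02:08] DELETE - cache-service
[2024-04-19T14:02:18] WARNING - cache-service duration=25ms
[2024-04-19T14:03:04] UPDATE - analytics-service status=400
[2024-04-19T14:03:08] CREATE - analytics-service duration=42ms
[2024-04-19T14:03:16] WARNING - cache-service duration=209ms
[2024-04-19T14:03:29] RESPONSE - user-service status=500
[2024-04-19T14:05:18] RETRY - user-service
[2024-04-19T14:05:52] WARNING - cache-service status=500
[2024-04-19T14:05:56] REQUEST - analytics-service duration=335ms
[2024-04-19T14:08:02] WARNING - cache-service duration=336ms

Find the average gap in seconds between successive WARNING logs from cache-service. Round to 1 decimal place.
120.5

To calculate average interval:

1. Find all WARNING events for cache-service in order
2. Calculate time gaps between consecutive events
3. Compute mean of gaps: 482 / 4 = 120.5 seconds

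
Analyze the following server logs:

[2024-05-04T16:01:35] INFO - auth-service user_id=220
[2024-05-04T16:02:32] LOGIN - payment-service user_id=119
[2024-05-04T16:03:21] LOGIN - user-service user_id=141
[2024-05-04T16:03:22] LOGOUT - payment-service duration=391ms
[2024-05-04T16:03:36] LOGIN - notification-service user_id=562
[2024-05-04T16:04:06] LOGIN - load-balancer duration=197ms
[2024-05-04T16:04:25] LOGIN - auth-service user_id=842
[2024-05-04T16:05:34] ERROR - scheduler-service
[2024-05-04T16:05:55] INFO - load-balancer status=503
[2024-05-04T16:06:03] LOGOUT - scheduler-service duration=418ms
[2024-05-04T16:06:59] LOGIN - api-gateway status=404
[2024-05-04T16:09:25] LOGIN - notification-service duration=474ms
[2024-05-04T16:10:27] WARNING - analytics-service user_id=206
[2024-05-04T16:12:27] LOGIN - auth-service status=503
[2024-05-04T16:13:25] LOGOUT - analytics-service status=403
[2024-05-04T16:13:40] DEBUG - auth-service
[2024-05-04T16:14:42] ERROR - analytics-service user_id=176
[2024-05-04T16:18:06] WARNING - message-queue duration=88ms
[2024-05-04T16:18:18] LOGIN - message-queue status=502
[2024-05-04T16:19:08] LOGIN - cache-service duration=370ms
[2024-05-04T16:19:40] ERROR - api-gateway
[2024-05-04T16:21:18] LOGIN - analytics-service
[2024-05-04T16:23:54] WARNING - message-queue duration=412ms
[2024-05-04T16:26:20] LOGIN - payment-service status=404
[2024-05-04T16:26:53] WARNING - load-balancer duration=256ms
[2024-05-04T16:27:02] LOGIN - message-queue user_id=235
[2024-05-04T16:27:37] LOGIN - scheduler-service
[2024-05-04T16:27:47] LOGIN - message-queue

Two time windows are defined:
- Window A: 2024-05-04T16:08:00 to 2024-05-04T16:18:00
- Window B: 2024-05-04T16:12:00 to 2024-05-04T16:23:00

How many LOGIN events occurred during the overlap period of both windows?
1

To find overlap events:

1. Window A: 2024-05-04T16:08:00 to 2024-05-04T16:18:00
2. Window B: 2024-05-04T16:12:00 to 2024-05-04T16:23:00
3. Overlap period: 2024-05-04T16:12:00 to 2024-05-04T16:18:00
4. Count LOGIN events in overlap: 1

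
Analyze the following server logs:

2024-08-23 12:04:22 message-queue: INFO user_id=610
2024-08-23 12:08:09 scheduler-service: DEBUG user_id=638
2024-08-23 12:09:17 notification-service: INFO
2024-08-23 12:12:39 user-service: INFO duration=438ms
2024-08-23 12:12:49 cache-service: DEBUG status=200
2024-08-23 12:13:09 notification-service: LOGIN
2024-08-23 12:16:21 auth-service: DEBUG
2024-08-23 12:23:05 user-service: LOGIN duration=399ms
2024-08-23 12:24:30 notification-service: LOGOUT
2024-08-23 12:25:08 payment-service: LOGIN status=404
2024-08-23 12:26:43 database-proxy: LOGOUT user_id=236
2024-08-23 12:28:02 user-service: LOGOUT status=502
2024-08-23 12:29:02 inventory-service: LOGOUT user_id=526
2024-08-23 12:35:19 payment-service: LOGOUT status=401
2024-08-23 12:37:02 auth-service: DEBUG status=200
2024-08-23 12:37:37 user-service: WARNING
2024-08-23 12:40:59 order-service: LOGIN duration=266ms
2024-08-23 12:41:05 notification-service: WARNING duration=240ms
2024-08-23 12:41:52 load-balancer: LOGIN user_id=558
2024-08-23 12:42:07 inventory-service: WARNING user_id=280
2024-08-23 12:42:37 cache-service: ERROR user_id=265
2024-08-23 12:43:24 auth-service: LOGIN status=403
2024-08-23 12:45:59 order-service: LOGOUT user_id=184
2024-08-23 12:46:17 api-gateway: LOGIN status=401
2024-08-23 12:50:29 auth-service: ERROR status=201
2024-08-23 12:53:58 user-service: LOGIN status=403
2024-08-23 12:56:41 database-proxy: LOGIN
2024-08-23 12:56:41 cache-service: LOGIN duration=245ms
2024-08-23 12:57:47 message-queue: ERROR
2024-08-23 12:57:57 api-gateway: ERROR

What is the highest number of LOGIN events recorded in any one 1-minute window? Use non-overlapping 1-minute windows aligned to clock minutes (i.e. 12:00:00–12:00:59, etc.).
2

To find the burst window:

1. Divide the log period into non-overlapping 1-minute windows starting at 12:00
2. Count LOGIN events in each window
3. Find the window with maximum count
4. Maximum events in a window: 2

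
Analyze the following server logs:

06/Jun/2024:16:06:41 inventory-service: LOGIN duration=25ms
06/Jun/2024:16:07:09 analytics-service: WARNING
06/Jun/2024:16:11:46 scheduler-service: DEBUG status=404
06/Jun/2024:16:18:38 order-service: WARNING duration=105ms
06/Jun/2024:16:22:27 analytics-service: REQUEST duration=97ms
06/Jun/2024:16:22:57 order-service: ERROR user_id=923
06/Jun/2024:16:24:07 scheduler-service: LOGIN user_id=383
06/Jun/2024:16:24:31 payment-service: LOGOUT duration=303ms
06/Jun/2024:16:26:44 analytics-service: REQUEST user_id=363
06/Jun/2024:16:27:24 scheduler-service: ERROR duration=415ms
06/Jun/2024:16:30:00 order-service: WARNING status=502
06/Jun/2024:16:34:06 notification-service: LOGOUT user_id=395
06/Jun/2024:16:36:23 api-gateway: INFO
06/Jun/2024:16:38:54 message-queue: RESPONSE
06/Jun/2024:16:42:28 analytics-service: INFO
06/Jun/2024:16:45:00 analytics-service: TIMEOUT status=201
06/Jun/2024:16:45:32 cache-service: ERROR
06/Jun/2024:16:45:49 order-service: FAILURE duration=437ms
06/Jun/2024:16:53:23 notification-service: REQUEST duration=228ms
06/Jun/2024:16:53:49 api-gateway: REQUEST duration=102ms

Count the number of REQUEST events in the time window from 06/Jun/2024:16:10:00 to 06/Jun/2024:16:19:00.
0

To count events in the time window:

1. Window boundaries: 06/Jun/2024:16:10:00 to 06/Jun/2024:16:19:00
2. Filter for REQUEST events within this window
3. Count matching events: 0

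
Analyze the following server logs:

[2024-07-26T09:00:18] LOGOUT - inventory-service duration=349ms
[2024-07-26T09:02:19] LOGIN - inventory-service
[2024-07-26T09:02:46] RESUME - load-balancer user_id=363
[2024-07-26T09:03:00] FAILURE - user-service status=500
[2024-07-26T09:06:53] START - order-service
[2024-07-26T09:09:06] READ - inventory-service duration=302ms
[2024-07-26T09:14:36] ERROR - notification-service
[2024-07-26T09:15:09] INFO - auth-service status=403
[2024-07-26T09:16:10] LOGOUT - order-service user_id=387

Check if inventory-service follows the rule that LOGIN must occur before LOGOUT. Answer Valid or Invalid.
Invalid

To validate ordering:

1. Required order: LOGIN → LOGOUT
2. Rule: LOGIN must occur before LOGOUT
3. Check actual order of events for inventory-service
4. Result: Invalid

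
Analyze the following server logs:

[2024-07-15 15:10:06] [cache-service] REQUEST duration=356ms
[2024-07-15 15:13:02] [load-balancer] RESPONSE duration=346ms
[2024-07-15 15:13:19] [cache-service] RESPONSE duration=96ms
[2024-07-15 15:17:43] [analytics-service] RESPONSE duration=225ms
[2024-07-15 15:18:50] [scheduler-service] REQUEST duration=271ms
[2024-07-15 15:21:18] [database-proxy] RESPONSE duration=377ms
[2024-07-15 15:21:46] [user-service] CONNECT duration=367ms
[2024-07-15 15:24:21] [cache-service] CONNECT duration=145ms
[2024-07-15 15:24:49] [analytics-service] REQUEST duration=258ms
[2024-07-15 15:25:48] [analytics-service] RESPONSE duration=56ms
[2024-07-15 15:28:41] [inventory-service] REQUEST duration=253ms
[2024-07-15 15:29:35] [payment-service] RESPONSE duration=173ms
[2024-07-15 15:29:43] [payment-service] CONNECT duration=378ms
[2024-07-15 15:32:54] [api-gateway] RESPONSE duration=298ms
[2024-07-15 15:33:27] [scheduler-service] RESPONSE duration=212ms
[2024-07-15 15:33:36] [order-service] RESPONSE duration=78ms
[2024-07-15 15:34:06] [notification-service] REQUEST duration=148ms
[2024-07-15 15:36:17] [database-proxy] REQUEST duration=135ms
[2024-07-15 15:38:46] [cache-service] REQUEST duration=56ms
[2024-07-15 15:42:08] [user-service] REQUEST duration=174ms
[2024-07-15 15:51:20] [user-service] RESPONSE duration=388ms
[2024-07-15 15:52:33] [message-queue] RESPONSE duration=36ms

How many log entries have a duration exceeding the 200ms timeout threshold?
12

To count timeouts:

1. Threshold: 200ms
2. Extract duration from each log entry
3. Count entries where duration > 200
4. Timeout count: 12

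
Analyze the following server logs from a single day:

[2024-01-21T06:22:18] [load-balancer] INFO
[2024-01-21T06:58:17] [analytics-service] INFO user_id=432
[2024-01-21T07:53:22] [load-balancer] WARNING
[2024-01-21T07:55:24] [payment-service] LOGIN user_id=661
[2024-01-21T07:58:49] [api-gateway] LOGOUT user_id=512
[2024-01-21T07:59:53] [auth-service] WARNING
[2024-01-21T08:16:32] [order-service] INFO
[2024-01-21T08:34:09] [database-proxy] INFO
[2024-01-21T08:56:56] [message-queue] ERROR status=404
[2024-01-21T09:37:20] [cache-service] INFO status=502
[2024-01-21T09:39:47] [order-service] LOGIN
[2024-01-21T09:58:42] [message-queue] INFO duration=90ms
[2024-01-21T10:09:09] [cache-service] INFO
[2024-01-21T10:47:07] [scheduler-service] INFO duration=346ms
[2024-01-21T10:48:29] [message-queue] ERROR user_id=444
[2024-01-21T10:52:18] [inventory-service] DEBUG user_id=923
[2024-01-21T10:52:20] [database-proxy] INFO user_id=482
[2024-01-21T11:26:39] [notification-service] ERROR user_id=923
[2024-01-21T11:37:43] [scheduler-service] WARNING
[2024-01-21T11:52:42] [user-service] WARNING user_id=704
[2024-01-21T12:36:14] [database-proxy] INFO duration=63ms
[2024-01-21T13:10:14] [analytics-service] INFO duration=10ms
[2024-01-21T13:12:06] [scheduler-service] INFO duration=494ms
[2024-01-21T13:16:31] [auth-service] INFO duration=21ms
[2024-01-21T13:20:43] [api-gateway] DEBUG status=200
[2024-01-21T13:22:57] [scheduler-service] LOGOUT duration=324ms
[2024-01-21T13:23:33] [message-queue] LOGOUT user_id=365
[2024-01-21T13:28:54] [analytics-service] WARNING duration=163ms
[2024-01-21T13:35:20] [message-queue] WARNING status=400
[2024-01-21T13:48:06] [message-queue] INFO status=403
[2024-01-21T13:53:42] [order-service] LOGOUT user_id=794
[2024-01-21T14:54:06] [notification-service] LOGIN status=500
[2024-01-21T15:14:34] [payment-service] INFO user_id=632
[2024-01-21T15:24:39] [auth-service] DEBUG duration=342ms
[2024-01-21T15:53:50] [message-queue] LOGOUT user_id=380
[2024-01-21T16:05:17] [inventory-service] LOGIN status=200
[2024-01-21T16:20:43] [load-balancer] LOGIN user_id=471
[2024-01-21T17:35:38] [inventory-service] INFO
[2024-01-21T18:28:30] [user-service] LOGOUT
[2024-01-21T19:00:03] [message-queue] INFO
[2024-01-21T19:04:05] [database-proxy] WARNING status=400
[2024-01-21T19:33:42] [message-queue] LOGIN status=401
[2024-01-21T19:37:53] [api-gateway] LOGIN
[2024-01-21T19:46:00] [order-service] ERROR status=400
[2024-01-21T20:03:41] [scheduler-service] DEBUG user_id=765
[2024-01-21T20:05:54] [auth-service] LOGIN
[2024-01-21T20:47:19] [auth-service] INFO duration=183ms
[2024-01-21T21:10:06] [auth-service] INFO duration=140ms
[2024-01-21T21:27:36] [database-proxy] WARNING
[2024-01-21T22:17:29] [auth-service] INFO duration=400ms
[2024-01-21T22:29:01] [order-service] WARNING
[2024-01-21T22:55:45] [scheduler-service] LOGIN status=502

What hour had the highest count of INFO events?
13

To find the peak hour:

1. Group all INFO events by hour
2. Count events in each hour
3. Find hour with maximum count
4. Peak hour: 13 (with 4 events)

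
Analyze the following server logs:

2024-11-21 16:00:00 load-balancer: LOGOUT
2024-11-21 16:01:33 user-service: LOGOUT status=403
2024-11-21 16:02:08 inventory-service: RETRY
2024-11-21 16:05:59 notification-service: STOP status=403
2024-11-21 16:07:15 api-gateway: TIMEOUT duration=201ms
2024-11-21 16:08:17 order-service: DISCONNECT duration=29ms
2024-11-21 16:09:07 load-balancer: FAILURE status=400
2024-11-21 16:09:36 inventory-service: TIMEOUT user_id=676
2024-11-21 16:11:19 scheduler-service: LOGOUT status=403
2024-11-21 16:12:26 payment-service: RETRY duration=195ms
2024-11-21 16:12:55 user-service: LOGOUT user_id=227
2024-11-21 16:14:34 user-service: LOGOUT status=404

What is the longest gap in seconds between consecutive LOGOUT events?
586

To find the longest gap:

1. Extract all LOGOUT events in chronological order
2. Calculate time differences between consecutive events
3. Find the maximum difference
4. Longest gap: 586 seconds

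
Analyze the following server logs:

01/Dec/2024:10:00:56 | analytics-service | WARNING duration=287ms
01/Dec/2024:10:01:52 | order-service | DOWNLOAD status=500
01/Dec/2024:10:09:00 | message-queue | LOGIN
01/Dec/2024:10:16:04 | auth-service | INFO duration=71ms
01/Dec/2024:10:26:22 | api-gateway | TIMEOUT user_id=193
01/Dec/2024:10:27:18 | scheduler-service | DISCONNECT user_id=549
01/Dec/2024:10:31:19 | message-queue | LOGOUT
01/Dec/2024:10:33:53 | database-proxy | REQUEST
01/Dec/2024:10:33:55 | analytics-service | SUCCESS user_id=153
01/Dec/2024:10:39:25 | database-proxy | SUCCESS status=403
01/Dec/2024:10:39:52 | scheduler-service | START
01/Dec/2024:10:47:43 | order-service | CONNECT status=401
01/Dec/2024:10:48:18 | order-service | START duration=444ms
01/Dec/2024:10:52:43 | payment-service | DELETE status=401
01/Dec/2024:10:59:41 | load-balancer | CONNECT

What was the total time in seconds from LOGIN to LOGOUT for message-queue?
1339

To calculate state duration:

1. Find LOGIN event for message-queue: 01/Dec/2024:10:09:00
2. Find LOGOUT event for message-queue: 01/Dec/2024:10:31:19
3. Calculate duration: 01/Dec/2024:10:31:19 - 01/Dec/2024:10:09:00 = 1339 seconds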